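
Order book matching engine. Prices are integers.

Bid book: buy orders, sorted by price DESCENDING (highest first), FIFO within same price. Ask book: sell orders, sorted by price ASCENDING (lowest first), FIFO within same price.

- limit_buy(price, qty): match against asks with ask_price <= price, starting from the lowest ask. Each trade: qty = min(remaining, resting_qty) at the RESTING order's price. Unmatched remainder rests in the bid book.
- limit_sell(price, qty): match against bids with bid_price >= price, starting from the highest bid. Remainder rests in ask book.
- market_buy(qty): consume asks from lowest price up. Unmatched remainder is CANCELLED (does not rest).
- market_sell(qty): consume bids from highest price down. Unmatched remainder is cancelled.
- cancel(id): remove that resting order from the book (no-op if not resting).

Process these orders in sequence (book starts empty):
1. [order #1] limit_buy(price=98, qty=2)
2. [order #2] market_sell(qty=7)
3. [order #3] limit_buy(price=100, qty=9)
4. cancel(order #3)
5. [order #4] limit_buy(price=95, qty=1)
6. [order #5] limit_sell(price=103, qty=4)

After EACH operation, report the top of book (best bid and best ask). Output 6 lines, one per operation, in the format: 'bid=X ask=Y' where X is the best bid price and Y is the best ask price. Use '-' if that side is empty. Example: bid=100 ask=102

Answer: bid=98 ask=-
bid=- ask=-
bid=100 ask=-
bid=- ask=-
bid=95 ask=-
bid=95 ask=103

Derivation:
After op 1 [order #1] limit_buy(price=98, qty=2): fills=none; bids=[#1:2@98] asks=[-]
After op 2 [order #2] market_sell(qty=7): fills=#1x#2:2@98; bids=[-] asks=[-]
After op 3 [order #3] limit_buy(price=100, qty=9): fills=none; bids=[#3:9@100] asks=[-]
After op 4 cancel(order #3): fills=none; bids=[-] asks=[-]
After op 5 [order #4] limit_buy(price=95, qty=1): fills=none; bids=[#4:1@95] asks=[-]
After op 6 [order #5] limit_sell(price=103, qty=4): fills=none; bids=[#4:1@95] asks=[#5:4@103]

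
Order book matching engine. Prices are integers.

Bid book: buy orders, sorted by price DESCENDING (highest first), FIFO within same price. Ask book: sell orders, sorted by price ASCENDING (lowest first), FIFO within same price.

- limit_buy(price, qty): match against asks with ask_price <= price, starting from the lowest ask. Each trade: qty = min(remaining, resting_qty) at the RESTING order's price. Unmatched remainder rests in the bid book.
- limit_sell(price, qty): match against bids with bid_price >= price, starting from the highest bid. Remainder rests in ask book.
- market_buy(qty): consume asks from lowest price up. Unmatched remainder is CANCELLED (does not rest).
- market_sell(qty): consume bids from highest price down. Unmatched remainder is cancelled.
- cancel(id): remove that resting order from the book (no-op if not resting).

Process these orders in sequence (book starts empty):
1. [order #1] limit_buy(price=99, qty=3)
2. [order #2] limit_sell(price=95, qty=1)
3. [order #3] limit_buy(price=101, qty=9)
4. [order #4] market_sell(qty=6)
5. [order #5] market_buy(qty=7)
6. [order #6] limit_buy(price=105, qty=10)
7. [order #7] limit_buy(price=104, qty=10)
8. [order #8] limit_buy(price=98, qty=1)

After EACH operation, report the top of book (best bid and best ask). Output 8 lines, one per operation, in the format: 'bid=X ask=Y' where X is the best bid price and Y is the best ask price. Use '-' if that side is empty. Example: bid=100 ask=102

After op 1 [order #1] limit_buy(price=99, qty=3): fills=none; bids=[#1:3@99] asks=[-]
After op 2 [order #2] limit_sell(price=95, qty=1): fills=#1x#2:1@99; bids=[#1:2@99] asks=[-]
After op 3 [order #3] limit_buy(price=101, qty=9): fills=none; bids=[#3:9@101 #1:2@99] asks=[-]
After op 4 [order #4] market_sell(qty=6): fills=#3x#4:6@101; bids=[#3:3@101 #1:2@99] asks=[-]
After op 5 [order #5] market_buy(qty=7): fills=none; bids=[#3:3@101 #1:2@99] asks=[-]
After op 6 [order #6] limit_buy(price=105, qty=10): fills=none; bids=[#6:10@105 #3:3@101 #1:2@99] asks=[-]
After op 7 [order #7] limit_buy(price=104, qty=10): fills=none; bids=[#6:10@105 #7:10@104 #3:3@101 #1:2@99] asks=[-]
After op 8 [order #8] limit_buy(price=98, qty=1): fills=none; bids=[#6:10@105 #7:10@104 #3:3@101 #1:2@99 #8:1@98] asks=[-]

Answer: bid=99 ask=-
bid=99 ask=-
bid=101 ask=-
bid=101 ask=-
bid=101 ask=-
bid=105 ask=-
bid=105 ask=-
bid=105 ask=-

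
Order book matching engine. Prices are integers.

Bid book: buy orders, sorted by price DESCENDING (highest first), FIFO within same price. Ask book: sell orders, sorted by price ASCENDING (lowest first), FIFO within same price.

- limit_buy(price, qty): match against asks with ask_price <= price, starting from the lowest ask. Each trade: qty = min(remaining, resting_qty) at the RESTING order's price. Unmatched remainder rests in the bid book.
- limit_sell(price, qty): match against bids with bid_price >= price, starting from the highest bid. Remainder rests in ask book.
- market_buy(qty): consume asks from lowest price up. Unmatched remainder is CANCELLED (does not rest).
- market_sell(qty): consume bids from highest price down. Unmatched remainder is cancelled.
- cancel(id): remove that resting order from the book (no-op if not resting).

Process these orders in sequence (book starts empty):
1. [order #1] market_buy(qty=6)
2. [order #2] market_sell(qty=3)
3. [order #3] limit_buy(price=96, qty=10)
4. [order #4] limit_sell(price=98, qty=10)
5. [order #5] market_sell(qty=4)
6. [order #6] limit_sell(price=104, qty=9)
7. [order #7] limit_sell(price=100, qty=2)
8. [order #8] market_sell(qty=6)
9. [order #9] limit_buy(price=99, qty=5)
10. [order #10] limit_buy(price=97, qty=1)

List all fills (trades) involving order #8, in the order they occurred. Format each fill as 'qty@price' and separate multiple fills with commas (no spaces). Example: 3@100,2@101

After op 1 [order #1] market_buy(qty=6): fills=none; bids=[-] asks=[-]
After op 2 [order #2] market_sell(qty=3): fills=none; bids=[-] asks=[-]
After op 3 [order #3] limit_buy(price=96, qty=10): fills=none; bids=[#3:10@96] asks=[-]
After op 4 [order #4] limit_sell(price=98, qty=10): fills=none; bids=[#3:10@96] asks=[#4:10@98]
After op 5 [order #5] market_sell(qty=4): fills=#3x#5:4@96; bids=[#3:6@96] asks=[#4:10@98]
After op 6 [order #6] limit_sell(price=104, qty=9): fills=none; bids=[#3:6@96] asks=[#4:10@98 #6:9@104]
After op 7 [order #7] limit_sell(price=100, qty=2): fills=none; bids=[#3:6@96] asks=[#4:10@98 #7:2@100 #6:9@104]
After op 8 [order #8] market_sell(qty=6): fills=#3x#8:6@96; bids=[-] asks=[#4:10@98 #7:2@100 #6:9@104]
After op 9 [order #9] limit_buy(price=99, qty=5): fills=#9x#4:5@98; bids=[-] asks=[#4:5@98 #7:2@100 #6:9@104]
After op 10 [order #10] limit_buy(price=97, qty=1): fills=none; bids=[#10:1@97] asks=[#4:5@98 #7:2@100 #6:9@104]

Answer: 6@96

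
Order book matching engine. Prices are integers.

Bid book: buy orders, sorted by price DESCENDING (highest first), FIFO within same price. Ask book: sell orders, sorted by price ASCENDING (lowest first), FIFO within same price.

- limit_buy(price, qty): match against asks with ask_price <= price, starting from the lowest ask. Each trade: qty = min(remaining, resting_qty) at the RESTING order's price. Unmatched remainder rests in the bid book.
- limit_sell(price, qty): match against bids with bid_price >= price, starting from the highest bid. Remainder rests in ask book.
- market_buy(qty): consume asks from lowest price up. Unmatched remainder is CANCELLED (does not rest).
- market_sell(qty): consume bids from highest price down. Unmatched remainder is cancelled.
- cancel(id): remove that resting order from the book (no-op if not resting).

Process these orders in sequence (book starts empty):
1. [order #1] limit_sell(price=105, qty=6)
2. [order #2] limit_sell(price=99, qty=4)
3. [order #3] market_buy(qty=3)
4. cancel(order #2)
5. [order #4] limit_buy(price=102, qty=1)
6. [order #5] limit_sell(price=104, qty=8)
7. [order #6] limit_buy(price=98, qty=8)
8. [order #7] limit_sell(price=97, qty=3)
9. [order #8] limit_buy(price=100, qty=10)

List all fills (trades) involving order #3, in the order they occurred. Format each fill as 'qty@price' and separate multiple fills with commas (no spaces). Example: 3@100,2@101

After op 1 [order #1] limit_sell(price=105, qty=6): fills=none; bids=[-] asks=[#1:6@105]
After op 2 [order #2] limit_sell(price=99, qty=4): fills=none; bids=[-] asks=[#2:4@99 #1:6@105]
After op 3 [order #3] market_buy(qty=3): fills=#3x#2:3@99; bids=[-] asks=[#2:1@99 #1:6@105]
After op 4 cancel(order #2): fills=none; bids=[-] asks=[#1:6@105]
After op 5 [order #4] limit_buy(price=102, qty=1): fills=none; bids=[#4:1@102] asks=[#1:6@105]
After op 6 [order #5] limit_sell(price=104, qty=8): fills=none; bids=[#4:1@102] asks=[#5:8@104 #1:6@105]
After op 7 [order #6] limit_buy(price=98, qty=8): fills=none; bids=[#4:1@102 #6:8@98] asks=[#5:8@104 #1:6@105]
After op 8 [order #7] limit_sell(price=97, qty=3): fills=#4x#7:1@102 #6x#7:2@98; bids=[#6:6@98] asks=[#5:8@104 #1:6@105]
After op 9 [order #8] limit_buy(price=100, qty=10): fills=none; bids=[#8:10@100 #6:6@98] asks=[#5:8@104 #1:6@105]

Answer: 3@99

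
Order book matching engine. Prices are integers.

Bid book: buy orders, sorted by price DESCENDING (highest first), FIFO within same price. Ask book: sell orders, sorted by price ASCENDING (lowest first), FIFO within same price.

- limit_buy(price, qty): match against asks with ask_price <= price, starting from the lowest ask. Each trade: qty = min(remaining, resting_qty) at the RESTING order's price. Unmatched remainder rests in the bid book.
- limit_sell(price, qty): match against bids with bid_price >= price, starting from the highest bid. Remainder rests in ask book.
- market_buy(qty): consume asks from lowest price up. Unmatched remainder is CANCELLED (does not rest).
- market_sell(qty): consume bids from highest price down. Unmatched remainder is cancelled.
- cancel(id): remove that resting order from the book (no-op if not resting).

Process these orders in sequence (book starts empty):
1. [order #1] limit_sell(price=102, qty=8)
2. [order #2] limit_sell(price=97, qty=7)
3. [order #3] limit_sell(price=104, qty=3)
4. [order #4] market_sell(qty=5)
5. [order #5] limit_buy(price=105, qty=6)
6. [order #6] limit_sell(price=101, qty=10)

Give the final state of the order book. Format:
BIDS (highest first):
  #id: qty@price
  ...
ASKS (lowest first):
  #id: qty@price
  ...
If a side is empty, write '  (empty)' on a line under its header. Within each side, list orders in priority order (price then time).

Answer: BIDS (highest first):
  (empty)
ASKS (lowest first):
  #2: 1@97
  #6: 10@101
  #1: 8@102
  #3: 3@104

Derivation:
After op 1 [order #1] limit_sell(price=102, qty=8): fills=none; bids=[-] asks=[#1:8@102]
After op 2 [order #2] limit_sell(price=97, qty=7): fills=none; bids=[-] asks=[#2:7@97 #1:8@102]
After op 3 [order #3] limit_sell(price=104, qty=3): fills=none; bids=[-] asks=[#2:7@97 #1:8@102 #3:3@104]
After op 4 [order #4] market_sell(qty=5): fills=none; bids=[-] asks=[#2:7@97 #1:8@102 #3:3@104]
After op 5 [order #5] limit_buy(price=105, qty=6): fills=#5x#2:6@97; bids=[-] asks=[#2:1@97 #1:8@102 #3:3@104]
After op 6 [order #6] limit_sell(price=101, qty=10): fills=none; bids=[-] asks=[#2:1@97 #6:10@101 #1:8@102 #3:3@104]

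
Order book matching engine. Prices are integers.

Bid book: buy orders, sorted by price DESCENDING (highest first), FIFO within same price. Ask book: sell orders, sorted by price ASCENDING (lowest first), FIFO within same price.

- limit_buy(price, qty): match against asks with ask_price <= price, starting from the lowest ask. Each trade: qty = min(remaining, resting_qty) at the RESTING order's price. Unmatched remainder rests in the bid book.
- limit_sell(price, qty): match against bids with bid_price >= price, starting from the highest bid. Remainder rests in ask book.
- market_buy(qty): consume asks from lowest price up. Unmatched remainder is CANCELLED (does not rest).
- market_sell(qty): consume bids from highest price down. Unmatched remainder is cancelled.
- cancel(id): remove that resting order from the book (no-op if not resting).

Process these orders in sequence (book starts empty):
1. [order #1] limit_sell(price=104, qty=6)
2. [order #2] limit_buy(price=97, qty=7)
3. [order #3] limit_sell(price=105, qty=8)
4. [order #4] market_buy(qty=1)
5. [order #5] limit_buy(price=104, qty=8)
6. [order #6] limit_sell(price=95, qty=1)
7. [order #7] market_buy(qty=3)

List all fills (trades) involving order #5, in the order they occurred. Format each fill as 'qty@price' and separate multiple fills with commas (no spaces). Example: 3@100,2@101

After op 1 [order #1] limit_sell(price=104, qty=6): fills=none; bids=[-] asks=[#1:6@104]
After op 2 [order #2] limit_buy(price=97, qty=7): fills=none; bids=[#2:7@97] asks=[#1:6@104]
After op 3 [order #3] limit_sell(price=105, qty=8): fills=none; bids=[#2:7@97] asks=[#1:6@104 #3:8@105]
After op 4 [order #4] market_buy(qty=1): fills=#4x#1:1@104; bids=[#2:7@97] asks=[#1:5@104 #3:8@105]
After op 5 [order #5] limit_buy(price=104, qty=8): fills=#5x#1:5@104; bids=[#5:3@104 #2:7@97] asks=[#3:8@105]
After op 6 [order #6] limit_sell(price=95, qty=1): fills=#5x#6:1@104; bids=[#5:2@104 #2:7@97] asks=[#3:8@105]
After op 7 [order #7] market_buy(qty=3): fills=#7x#3:3@105; bids=[#5:2@104 #2:7@97] asks=[#3:5@105]

Answer: 5@104,1@104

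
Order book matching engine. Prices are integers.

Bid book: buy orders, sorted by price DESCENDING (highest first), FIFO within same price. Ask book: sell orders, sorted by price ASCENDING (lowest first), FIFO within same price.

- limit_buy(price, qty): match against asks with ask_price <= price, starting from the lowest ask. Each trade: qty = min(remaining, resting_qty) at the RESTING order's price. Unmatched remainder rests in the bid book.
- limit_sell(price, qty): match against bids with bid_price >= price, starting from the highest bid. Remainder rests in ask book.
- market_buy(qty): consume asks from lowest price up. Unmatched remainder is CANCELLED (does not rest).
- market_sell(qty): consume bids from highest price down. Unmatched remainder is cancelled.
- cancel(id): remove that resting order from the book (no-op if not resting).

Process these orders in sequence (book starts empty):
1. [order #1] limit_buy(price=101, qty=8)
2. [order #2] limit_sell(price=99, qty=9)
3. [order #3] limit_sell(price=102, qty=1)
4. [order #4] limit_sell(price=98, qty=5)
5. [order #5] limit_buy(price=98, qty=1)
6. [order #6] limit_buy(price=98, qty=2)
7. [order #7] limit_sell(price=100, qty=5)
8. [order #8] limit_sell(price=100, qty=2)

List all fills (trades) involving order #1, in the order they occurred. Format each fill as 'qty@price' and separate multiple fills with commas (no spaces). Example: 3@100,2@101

Answer: 8@101

Derivation:
After op 1 [order #1] limit_buy(price=101, qty=8): fills=none; bids=[#1:8@101] asks=[-]
After op 2 [order #2] limit_sell(price=99, qty=9): fills=#1x#2:8@101; bids=[-] asks=[#2:1@99]
After op 3 [order #3] limit_sell(price=102, qty=1): fills=none; bids=[-] asks=[#2:1@99 #3:1@102]
After op 4 [order #4] limit_sell(price=98, qty=5): fills=none; bids=[-] asks=[#4:5@98 #2:1@99 #3:1@102]
After op 5 [order #5] limit_buy(price=98, qty=1): fills=#5x#4:1@98; bids=[-] asks=[#4:4@98 #2:1@99 #3:1@102]
After op 6 [order #6] limit_buy(price=98, qty=2): fills=#6x#4:2@98; bids=[-] asks=[#4:2@98 #2:1@99 #3:1@102]
After op 7 [order #7] limit_sell(price=100, qty=5): fills=none; bids=[-] asks=[#4:2@98 #2:1@99 #7:5@100 #3:1@102]
After op 8 [order #8] limit_sell(price=100, qty=2): fills=none; bids=[-] asks=[#4:2@98 #2:1@99 #7:5@100 #8:2@100 #3:1@102]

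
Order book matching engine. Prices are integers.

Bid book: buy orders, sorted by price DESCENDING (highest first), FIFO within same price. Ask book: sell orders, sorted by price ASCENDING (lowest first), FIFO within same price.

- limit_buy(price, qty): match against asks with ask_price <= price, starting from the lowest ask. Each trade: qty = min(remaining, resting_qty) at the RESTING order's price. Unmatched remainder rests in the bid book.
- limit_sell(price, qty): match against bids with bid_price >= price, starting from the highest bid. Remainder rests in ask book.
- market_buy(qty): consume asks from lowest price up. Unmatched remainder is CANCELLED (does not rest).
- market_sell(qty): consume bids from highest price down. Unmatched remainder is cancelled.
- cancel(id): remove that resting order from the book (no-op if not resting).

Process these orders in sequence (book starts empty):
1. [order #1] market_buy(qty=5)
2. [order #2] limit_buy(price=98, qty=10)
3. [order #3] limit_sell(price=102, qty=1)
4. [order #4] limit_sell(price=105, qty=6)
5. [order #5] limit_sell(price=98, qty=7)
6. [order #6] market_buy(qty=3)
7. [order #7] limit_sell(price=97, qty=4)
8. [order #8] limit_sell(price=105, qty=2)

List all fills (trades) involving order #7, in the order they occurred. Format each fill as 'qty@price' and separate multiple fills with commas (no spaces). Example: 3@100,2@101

After op 1 [order #1] market_buy(qty=5): fills=none; bids=[-] asks=[-]
After op 2 [order #2] limit_buy(price=98, qty=10): fills=none; bids=[#2:10@98] asks=[-]
After op 3 [order #3] limit_sell(price=102, qty=1): fills=none; bids=[#2:10@98] asks=[#3:1@102]
After op 4 [order #4] limit_sell(price=105, qty=6): fills=none; bids=[#2:10@98] asks=[#3:1@102 #4:6@105]
After op 5 [order #5] limit_sell(price=98, qty=7): fills=#2x#5:7@98; bids=[#2:3@98] asks=[#3:1@102 #4:6@105]
After op 6 [order #6] market_buy(qty=3): fills=#6x#3:1@102 #6x#4:2@105; bids=[#2:3@98] asks=[#4:4@105]
After op 7 [order #7] limit_sell(price=97, qty=4): fills=#2x#7:3@98; bids=[-] asks=[#7:1@97 #4:4@105]
After op 8 [order #8] limit_sell(price=105, qty=2): fills=none; bids=[-] asks=[#7:1@97 #4:4@105 #8:2@105]

Answer: 3@98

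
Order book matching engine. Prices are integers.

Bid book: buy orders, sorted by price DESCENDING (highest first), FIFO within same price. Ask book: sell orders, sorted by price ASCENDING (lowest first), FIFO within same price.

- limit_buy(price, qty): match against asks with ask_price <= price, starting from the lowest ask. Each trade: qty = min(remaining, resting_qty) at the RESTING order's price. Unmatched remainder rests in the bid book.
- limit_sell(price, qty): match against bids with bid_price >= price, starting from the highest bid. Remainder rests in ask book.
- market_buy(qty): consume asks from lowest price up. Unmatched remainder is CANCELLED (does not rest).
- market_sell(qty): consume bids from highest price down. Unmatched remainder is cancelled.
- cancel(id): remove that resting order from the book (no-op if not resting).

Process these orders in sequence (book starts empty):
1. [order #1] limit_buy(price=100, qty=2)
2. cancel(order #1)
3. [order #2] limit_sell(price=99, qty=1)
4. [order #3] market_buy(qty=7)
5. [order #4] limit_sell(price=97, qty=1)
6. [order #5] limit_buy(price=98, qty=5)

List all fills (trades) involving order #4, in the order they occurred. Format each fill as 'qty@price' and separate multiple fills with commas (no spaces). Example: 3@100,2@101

After op 1 [order #1] limit_buy(price=100, qty=2): fills=none; bids=[#1:2@100] asks=[-]
After op 2 cancel(order #1): fills=none; bids=[-] asks=[-]
After op 3 [order #2] limit_sell(price=99, qty=1): fills=none; bids=[-] asks=[#2:1@99]
After op 4 [order #3] market_buy(qty=7): fills=#3x#2:1@99; bids=[-] asks=[-]
After op 5 [order #4] limit_sell(price=97, qty=1): fills=none; bids=[-] asks=[#4:1@97]
After op 6 [order #5] limit_buy(price=98, qty=5): fills=#5x#4:1@97; bids=[#5:4@98] asks=[-]

Answer: 1@97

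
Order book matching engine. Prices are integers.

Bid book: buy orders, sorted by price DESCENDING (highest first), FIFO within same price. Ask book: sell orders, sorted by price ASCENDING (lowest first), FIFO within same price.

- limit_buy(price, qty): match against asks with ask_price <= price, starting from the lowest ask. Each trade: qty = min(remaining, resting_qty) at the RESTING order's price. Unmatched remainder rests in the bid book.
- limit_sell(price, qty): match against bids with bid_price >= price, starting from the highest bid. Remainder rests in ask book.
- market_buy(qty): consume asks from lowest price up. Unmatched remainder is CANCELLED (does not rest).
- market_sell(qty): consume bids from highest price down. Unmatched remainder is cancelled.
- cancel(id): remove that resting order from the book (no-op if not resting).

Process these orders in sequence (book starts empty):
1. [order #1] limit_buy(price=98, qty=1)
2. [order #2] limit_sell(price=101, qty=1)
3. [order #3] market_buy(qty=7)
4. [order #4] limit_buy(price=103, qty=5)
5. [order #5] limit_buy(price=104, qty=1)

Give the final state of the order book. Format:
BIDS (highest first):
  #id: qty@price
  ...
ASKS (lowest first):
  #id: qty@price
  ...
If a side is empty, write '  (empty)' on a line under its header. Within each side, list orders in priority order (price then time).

After op 1 [order #1] limit_buy(price=98, qty=1): fills=none; bids=[#1:1@98] asks=[-]
After op 2 [order #2] limit_sell(price=101, qty=1): fills=none; bids=[#1:1@98] asks=[#2:1@101]
After op 3 [order #3] market_buy(qty=7): fills=#3x#2:1@101; bids=[#1:1@98] asks=[-]
After op 4 [order #4] limit_buy(price=103, qty=5): fills=none; bids=[#4:5@103 #1:1@98] asks=[-]
After op 5 [order #5] limit_buy(price=104, qty=1): fills=none; bids=[#5:1@104 #4:5@103 #1:1@98] asks=[-]

Answer: BIDS (highest first):
  #5: 1@104
  #4: 5@103
  #1: 1@98
ASKS (lowest first):
  (empty)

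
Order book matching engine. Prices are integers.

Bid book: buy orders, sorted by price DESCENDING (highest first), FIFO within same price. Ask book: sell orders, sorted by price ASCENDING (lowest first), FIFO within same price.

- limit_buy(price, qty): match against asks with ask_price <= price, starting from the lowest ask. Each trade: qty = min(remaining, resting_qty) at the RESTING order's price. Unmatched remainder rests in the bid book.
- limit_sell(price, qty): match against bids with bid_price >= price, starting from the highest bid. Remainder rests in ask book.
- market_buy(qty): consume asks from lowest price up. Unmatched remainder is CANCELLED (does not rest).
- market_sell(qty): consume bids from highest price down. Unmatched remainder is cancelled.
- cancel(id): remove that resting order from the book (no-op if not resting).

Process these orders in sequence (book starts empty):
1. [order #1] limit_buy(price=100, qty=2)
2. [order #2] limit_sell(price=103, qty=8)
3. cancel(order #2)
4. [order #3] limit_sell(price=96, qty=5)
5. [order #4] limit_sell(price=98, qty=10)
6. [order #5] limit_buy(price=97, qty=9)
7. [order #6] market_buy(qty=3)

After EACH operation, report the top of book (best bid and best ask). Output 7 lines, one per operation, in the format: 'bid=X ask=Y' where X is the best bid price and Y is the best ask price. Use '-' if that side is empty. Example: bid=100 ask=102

Answer: bid=100 ask=-
bid=100 ask=103
bid=100 ask=-
bid=- ask=96
bid=- ask=96
bid=97 ask=98
bid=97 ask=98

Derivation:
After op 1 [order #1] limit_buy(price=100, qty=2): fills=none; bids=[#1:2@100] asks=[-]
After op 2 [order #2] limit_sell(price=103, qty=8): fills=none; bids=[#1:2@100] asks=[#2:8@103]
After op 3 cancel(order #2): fills=none; bids=[#1:2@100] asks=[-]
After op 4 [order #3] limit_sell(price=96, qty=5): fills=#1x#3:2@100; bids=[-] asks=[#3:3@96]
After op 5 [order #4] limit_sell(price=98, qty=10): fills=none; bids=[-] asks=[#3:3@96 #4:10@98]
After op 6 [order #5] limit_buy(price=97, qty=9): fills=#5x#3:3@96; bids=[#5:6@97] asks=[#4:10@98]
After op 7 [order #6] market_buy(qty=3): fills=#6x#4:3@98; bids=[#5:6@97] asks=[#4:7@98]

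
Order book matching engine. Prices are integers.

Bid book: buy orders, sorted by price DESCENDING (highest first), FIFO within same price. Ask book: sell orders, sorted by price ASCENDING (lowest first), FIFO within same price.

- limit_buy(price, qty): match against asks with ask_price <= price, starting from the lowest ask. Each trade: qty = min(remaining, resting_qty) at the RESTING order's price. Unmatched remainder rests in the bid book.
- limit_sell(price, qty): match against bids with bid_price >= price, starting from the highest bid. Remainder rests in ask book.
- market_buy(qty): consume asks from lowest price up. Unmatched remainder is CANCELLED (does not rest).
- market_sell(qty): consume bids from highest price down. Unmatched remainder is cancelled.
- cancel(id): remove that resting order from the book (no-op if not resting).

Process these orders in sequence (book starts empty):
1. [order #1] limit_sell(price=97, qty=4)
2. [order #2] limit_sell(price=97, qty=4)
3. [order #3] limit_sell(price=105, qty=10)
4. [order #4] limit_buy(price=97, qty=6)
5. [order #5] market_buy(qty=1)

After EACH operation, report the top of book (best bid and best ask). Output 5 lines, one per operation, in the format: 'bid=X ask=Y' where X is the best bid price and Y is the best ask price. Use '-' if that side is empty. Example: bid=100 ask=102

Answer: bid=- ask=97
bid=- ask=97
bid=- ask=97
bid=- ask=97
bid=- ask=97

Derivation:
After op 1 [order #1] limit_sell(price=97, qty=4): fills=none; bids=[-] asks=[#1:4@97]
After op 2 [order #2] limit_sell(price=97, qty=4): fills=none; bids=[-] asks=[#1:4@97 #2:4@97]
After op 3 [order #3] limit_sell(price=105, qty=10): fills=none; bids=[-] asks=[#1:4@97 #2:4@97 #3:10@105]
After op 4 [order #4] limit_buy(price=97, qty=6): fills=#4x#1:4@97 #4x#2:2@97; bids=[-] asks=[#2:2@97 #3:10@105]
After op 5 [order #5] market_buy(qty=1): fills=#5x#2:1@97; bids=[-] asks=[#2:1@97 #3:10@105]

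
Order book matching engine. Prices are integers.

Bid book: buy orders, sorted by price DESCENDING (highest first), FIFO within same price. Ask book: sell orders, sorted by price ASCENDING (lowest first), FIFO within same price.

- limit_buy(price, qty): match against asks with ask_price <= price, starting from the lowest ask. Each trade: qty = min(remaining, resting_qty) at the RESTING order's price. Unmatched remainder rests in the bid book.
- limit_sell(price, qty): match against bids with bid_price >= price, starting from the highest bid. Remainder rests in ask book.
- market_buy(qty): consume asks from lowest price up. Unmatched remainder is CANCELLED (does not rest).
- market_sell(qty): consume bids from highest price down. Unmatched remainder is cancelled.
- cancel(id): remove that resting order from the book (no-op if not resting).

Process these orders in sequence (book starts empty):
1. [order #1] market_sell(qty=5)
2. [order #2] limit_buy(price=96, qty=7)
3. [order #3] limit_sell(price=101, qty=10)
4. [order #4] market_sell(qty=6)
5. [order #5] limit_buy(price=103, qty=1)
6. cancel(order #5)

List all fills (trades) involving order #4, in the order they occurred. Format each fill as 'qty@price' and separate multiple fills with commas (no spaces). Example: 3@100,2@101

Answer: 6@96

Derivation:
After op 1 [order #1] market_sell(qty=5): fills=none; bids=[-] asks=[-]
After op 2 [order #2] limit_buy(price=96, qty=7): fills=none; bids=[#2:7@96] asks=[-]
After op 3 [order #3] limit_sell(price=101, qty=10): fills=none; bids=[#2:7@96] asks=[#3:10@101]
After op 4 [order #4] market_sell(qty=6): fills=#2x#4:6@96; bids=[#2:1@96] asks=[#3:10@101]
After op 5 [order #5] limit_buy(price=103, qty=1): fills=#5x#3:1@101; bids=[#2:1@96] asks=[#3:9@101]
After op 6 cancel(order #5): fills=none; bids=[#2:1@96] asks=[#3:9@101]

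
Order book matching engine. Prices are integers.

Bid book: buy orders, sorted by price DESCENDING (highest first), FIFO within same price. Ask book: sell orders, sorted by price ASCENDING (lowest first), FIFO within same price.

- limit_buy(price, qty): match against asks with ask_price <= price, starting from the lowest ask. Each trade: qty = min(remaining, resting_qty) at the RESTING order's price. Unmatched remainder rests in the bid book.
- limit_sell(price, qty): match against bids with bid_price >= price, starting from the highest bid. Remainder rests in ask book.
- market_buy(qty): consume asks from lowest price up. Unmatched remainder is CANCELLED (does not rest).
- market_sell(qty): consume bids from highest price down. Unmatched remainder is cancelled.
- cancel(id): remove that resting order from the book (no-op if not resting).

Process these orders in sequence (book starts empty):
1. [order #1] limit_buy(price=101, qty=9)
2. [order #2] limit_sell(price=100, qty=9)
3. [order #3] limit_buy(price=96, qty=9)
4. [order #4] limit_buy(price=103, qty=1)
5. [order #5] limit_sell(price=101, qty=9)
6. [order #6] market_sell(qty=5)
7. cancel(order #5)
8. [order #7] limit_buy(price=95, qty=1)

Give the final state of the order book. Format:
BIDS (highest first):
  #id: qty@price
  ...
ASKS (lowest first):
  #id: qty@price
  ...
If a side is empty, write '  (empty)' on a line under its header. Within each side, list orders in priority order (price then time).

After op 1 [order #1] limit_buy(price=101, qty=9): fills=none; bids=[#1:9@101] asks=[-]
After op 2 [order #2] limit_sell(price=100, qty=9): fills=#1x#2:9@101; bids=[-] asks=[-]
After op 3 [order #3] limit_buy(price=96, qty=9): fills=none; bids=[#3:9@96] asks=[-]
After op 4 [order #4] limit_buy(price=103, qty=1): fills=none; bids=[#4:1@103 #3:9@96] asks=[-]
After op 5 [order #5] limit_sell(price=101, qty=9): fills=#4x#5:1@103; bids=[#3:9@96] asks=[#5:8@101]
After op 6 [order #6] market_sell(qty=5): fills=#3x#6:5@96; bids=[#3:4@96] asks=[#5:8@101]
After op 7 cancel(order #5): fills=none; bids=[#3:4@96] asks=[-]
After op 8 [order #7] limit_buy(price=95, qty=1): fills=none; bids=[#3:4@96 #7:1@95] asks=[-]

Answer: BIDS (highest first):
  #3: 4@96
  #7: 1@95
ASKS (lowest first):
  (empty)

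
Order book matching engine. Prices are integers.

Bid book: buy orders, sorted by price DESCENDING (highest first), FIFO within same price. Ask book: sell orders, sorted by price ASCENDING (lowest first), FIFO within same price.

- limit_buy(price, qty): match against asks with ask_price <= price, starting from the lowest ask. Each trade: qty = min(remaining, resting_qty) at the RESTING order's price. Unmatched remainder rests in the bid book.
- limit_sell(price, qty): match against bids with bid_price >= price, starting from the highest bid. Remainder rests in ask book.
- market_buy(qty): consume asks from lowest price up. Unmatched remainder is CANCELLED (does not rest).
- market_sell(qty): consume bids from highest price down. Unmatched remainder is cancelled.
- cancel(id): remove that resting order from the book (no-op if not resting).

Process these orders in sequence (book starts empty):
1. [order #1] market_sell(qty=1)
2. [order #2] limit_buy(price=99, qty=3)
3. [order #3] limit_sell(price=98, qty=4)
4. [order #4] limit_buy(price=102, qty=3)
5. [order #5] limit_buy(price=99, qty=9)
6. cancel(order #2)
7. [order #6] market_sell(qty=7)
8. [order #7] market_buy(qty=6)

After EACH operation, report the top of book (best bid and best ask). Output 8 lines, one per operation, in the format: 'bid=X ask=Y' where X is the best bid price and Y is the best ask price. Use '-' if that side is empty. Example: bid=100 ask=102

After op 1 [order #1] market_sell(qty=1): fills=none; bids=[-] asks=[-]
After op 2 [order #2] limit_buy(price=99, qty=3): fills=none; bids=[#2:3@99] asks=[-]
After op 3 [order #3] limit_sell(price=98, qty=4): fills=#2x#3:3@99; bids=[-] asks=[#3:1@98]
After op 4 [order #4] limit_buy(price=102, qty=3): fills=#4x#3:1@98; bids=[#4:2@102] asks=[-]
After op 5 [order #5] limit_buy(price=99, qty=9): fills=none; bids=[#4:2@102 #5:9@99] asks=[-]
After op 6 cancel(order #2): fills=none; bids=[#4:2@102 #5:9@99] asks=[-]
After op 7 [order #6] market_sell(qty=7): fills=#4x#6:2@102 #5x#6:5@99; bids=[#5:4@99] asks=[-]
After op 8 [order #7] market_buy(qty=6): fills=none; bids=[#5:4@99] asks=[-]

Answer: bid=- ask=-
bid=99 ask=-
bid=- ask=98
bid=102 ask=-
bid=102 ask=-
bid=102 ask=-
bid=99 ask=-
bid=99 ask=-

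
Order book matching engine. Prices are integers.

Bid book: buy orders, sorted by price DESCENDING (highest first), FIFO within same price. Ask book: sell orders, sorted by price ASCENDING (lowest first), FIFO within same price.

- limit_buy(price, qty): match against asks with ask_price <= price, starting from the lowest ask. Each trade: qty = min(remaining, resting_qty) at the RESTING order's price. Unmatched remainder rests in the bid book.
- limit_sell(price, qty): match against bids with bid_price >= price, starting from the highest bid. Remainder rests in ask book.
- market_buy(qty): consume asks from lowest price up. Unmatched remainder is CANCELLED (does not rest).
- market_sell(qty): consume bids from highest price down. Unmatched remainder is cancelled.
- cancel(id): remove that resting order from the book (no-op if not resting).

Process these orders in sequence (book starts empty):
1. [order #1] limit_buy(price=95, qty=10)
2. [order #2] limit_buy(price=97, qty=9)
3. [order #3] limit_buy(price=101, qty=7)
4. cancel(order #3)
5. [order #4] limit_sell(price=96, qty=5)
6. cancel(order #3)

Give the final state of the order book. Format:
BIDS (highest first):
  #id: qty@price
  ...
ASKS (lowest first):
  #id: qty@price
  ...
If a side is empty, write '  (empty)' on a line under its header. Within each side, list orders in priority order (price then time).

After op 1 [order #1] limit_buy(price=95, qty=10): fills=none; bids=[#1:10@95] asks=[-]
After op 2 [order #2] limit_buy(price=97, qty=9): fills=none; bids=[#2:9@97 #1:10@95] asks=[-]
After op 3 [order #3] limit_buy(price=101, qty=7): fills=none; bids=[#3:7@101 #2:9@97 #1:10@95] asks=[-]
After op 4 cancel(order #3): fills=none; bids=[#2:9@97 #1:10@95] asks=[-]
After op 5 [order #4] limit_sell(price=96, qty=5): fills=#2x#4:5@97; bids=[#2:4@97 #1:10@95] asks=[-]
After op 6 cancel(order #3): fills=none; bids=[#2:4@97 #1:10@95] asks=[-]

Answer: BIDS (highest first):
  #2: 4@97
  #1: 10@95
ASKS (lowest first):
  (empty)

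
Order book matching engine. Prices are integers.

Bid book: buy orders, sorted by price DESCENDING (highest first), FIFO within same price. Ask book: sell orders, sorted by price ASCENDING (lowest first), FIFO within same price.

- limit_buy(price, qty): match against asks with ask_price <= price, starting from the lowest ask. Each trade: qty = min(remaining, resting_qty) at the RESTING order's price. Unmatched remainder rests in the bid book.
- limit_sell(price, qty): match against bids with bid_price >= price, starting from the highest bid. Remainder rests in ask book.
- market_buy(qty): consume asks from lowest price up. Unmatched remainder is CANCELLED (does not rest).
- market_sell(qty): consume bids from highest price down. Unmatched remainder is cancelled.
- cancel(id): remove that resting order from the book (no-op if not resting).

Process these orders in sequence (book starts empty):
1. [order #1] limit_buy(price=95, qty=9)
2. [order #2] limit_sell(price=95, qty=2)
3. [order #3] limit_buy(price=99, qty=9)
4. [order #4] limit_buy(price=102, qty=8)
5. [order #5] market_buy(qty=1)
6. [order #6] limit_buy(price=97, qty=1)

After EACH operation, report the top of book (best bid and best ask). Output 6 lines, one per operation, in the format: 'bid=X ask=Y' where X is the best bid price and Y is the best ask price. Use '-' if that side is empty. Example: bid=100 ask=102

After op 1 [order #1] limit_buy(price=95, qty=9): fills=none; bids=[#1:9@95] asks=[-]
After op 2 [order #2] limit_sell(price=95, qty=2): fills=#1x#2:2@95; bids=[#1:7@95] asks=[-]
After op 3 [order #3] limit_buy(price=99, qty=9): fills=none; bids=[#3:9@99 #1:7@95] asks=[-]
After op 4 [order #4] limit_buy(price=102, qty=8): fills=none; bids=[#4:8@102 #3:9@99 #1:7@95] asks=[-]
After op 5 [order #5] market_buy(qty=1): fills=none; bids=[#4:8@102 #3:9@99 #1:7@95] asks=[-]
After op 6 [order #6] limit_buy(price=97, qty=1): fills=none; bids=[#4:8@102 #3:9@99 #6:1@97 #1:7@95] asks=[-]

Answer: bid=95 ask=-
bid=95 ask=-
bid=99 ask=-
bid=102 ask=-
bid=102 ask=-
bid=102 ask=-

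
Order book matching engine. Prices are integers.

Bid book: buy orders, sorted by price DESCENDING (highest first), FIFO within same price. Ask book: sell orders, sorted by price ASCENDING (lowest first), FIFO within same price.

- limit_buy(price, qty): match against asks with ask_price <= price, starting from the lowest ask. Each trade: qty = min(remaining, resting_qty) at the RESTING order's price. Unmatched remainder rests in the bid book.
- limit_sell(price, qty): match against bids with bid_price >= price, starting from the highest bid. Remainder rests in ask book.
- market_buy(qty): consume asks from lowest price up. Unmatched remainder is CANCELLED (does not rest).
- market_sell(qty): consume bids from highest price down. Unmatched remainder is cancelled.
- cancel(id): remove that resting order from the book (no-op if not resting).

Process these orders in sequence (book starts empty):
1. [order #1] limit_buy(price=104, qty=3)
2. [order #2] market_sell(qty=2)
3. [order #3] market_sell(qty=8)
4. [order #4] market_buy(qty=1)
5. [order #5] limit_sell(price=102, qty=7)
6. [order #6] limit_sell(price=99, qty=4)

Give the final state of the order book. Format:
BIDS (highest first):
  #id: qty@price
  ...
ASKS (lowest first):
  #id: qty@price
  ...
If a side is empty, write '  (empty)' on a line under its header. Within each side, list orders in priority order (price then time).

After op 1 [order #1] limit_buy(price=104, qty=3): fills=none; bids=[#1:3@104] asks=[-]
After op 2 [order #2] market_sell(qty=2): fills=#1x#2:2@104; bids=[#1:1@104] asks=[-]
After op 3 [order #3] market_sell(qty=8): fills=#1x#3:1@104; bids=[-] asks=[-]
After op 4 [order #4] market_buy(qty=1): fills=none; bids=[-] asks=[-]
After op 5 [order #5] limit_sell(price=102, qty=7): fills=none; bids=[-] asks=[#5:7@102]
After op 6 [order #6] limit_sell(price=99, qty=4): fills=none; bids=[-] asks=[#6:4@99 #5:7@102]

Answer: BIDS (highest first):
  (empty)
ASKS (lowest first):
  #6: 4@99
  #5: 7@102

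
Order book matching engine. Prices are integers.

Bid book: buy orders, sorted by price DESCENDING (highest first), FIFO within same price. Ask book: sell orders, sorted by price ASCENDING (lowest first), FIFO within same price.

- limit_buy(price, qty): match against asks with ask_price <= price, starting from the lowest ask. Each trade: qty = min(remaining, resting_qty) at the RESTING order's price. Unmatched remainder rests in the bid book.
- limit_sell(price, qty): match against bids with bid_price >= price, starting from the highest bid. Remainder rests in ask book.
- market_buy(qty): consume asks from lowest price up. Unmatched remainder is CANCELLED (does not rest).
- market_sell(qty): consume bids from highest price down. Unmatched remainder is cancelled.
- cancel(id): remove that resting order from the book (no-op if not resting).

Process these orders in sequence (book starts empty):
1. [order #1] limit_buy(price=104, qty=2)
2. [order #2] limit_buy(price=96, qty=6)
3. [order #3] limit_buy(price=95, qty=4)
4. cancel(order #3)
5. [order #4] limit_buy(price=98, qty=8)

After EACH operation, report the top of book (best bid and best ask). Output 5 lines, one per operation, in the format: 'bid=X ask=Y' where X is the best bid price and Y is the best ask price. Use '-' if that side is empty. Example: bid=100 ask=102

Answer: bid=104 ask=-
bid=104 ask=-
bid=104 ask=-
bid=104 ask=-
bid=104 ask=-

Derivation:
After op 1 [order #1] limit_buy(price=104, qty=2): fills=none; bids=[#1:2@104] asks=[-]
After op 2 [order #2] limit_buy(price=96, qty=6): fills=none; bids=[#1:2@104 #2:6@96] asks=[-]
After op 3 [order #3] limit_buy(price=95, qty=4): fills=none; bids=[#1:2@104 #2:6@96 #3:4@95] asks=[-]
After op 4 cancel(order #3): fills=none; bids=[#1:2@104 #2:6@96] asks=[-]
After op 5 [order #4] limit_buy(price=98, qty=8): fills=none; bids=[#1:2@104 #4:8@98 #2:6@96] asks=[-]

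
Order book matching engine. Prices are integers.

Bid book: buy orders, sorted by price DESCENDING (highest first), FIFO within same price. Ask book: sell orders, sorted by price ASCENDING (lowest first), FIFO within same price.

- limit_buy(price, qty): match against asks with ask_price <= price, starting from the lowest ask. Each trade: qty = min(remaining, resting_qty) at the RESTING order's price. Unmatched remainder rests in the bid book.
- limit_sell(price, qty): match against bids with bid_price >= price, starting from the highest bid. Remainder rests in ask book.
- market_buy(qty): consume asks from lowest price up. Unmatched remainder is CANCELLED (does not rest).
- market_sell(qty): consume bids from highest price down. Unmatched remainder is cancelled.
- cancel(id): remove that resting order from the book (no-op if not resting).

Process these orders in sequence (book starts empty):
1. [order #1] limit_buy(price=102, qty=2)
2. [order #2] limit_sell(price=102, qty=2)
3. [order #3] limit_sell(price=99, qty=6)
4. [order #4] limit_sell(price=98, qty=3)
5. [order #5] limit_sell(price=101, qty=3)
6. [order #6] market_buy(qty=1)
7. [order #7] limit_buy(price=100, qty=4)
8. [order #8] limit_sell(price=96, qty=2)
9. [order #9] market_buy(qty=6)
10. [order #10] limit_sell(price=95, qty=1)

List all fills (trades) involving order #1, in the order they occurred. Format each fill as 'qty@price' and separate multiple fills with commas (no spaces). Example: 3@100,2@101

Answer: 2@102

Derivation:
After op 1 [order #1] limit_buy(price=102, qty=2): fills=none; bids=[#1:2@102] asks=[-]
After op 2 [order #2] limit_sell(price=102, qty=2): fills=#1x#2:2@102; bids=[-] asks=[-]
After op 3 [order #3] limit_sell(price=99, qty=6): fills=none; bids=[-] asks=[#3:6@99]
After op 4 [order #4] limit_sell(price=98, qty=3): fills=none; bids=[-] asks=[#4:3@98 #3:6@99]
After op 5 [order #5] limit_sell(price=101, qty=3): fills=none; bids=[-] asks=[#4:3@98 #3:6@99 #5:3@101]
After op 6 [order #6] market_buy(qty=1): fills=#6x#4:1@98; bids=[-] asks=[#4:2@98 #3:6@99 #5:3@101]
After op 7 [order #7] limit_buy(price=100, qty=4): fills=#7x#4:2@98 #7x#3:2@99; bids=[-] asks=[#3:4@99 #5:3@101]
After op 8 [order #8] limit_sell(price=96, qty=2): fills=none; bids=[-] asks=[#8:2@96 #3:4@99 #5:3@101]
After op 9 [order #9] market_buy(qty=6): fills=#9x#8:2@96 #9x#3:4@99; bids=[-] asks=[#5:3@101]
After op 10 [order #10] limit_sell(price=95, qty=1): fills=none; bids=[-] asks=[#10:1@95 #5:3@101]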